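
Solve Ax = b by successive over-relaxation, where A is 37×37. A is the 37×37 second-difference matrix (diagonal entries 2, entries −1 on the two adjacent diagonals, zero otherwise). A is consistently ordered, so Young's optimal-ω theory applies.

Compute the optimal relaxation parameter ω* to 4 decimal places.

[ρ_J] n=37: ρ(B_J) = cos(π/(n+1)) = cos(π/38) = 0.9966.
1 − cos²(π/38) = sin²(π/38) ⇒ √(1−ρ_J²) = sin(π/38) = 0.08258.
Young: ω* = 2/(1+√(1−ρ_J²)) = 2/(1+0.08258) = 2/1.08258 = 1.8474.
[ρ_SOR] ω* − 1 = 0.8474.

ω* = 1.8474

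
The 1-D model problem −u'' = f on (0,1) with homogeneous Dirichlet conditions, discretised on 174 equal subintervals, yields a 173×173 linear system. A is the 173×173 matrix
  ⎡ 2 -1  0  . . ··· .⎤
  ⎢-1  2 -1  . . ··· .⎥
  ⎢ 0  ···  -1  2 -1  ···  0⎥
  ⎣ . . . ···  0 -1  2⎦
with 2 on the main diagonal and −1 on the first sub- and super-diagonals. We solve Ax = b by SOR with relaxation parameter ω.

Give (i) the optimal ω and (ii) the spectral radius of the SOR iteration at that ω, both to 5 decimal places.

ω* = 1.96453, ρ_SOR = 0.96453

[ρ_J] n=173: ρ(B_J) = cos(π/(n+1)) = cos(π/174) = 0.99984.
√(1−ρ_J²) = |sin(π/174)| = 0.018054
ω* = 2/(1 + 0.018054) = 2/1.018054 = 1.96453.
ρ_SOR = ω* − 1 ≈ 0.96453.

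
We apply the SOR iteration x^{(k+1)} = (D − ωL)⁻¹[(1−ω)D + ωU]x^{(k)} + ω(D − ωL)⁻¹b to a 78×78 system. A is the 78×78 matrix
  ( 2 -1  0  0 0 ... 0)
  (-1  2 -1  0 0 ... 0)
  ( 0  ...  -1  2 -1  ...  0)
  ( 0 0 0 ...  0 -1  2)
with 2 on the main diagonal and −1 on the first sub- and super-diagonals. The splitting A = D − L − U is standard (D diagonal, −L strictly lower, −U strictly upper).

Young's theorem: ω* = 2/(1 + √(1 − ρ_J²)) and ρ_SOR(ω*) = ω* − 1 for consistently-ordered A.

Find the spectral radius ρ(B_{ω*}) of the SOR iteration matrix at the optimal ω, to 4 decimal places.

With n=78, ρ(Jacobi) = cos(π/79) = 0.9992.
√(1−ρ_J²) = |sin(π/79)| = 0.03976
Young: ω* = 2/(1+√(1−ρ_J²)) = 2/(1+0.03976) = 2/1.03976 = 1.9235.
ρ_SOR = ω* − 1 ≈ 0.9235.

ρ_SOR = 0.9235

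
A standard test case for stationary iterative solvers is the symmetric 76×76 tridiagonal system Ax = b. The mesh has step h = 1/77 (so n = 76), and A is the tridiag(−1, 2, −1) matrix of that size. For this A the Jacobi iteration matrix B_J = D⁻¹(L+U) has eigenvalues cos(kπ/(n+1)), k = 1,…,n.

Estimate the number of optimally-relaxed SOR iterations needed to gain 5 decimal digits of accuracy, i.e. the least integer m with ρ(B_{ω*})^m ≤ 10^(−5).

[ρ_J] n=76: ρ(B_J) = cos(π/(n+1)) = cos(π/77) = 0.9991678.
root = sin(π/77) = 0.0407886  (since 1−cos² = sin²).
ω* = 2 / (1 + 0.0407886) = 2 / 1.0407886 ≈ 1.9216198.
ρ_SOR = ω* − 1 ≈ 0.9216198.
For 5 digits: m = 5·ln10 / (−ln 0.9216198) = 11.5129/0.0816225 = 141.051; round up → m = 142.

m = 142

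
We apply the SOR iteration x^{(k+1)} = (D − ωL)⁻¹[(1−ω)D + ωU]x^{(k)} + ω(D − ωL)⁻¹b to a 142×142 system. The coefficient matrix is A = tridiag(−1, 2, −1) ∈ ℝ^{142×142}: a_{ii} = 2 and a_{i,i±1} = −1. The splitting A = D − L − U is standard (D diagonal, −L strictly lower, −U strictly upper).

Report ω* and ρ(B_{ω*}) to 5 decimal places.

ω* = 1.95701, ρ_SOR = 0.95701

spectrum of D⁻¹(L+U) = {cos(kπ/143) : 1≤k≤142}; ρ_J = cos(π/143) = 0.99976.
√(1−ρ_J²) simplifies to sin(π/143) = 0.021967.
ω* = 2 / (1 + 0.021967) = 2 / 1.021967 ≈ 1.95701.
[ρ_SOR] ω* − 1 = 0.95701.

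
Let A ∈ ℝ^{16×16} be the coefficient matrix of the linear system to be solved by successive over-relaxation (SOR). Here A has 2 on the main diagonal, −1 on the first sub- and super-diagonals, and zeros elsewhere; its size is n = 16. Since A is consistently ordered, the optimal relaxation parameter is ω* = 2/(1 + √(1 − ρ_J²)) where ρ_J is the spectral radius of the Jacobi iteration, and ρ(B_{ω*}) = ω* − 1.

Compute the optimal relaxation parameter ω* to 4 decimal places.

ω* = 1.6895

n=16: λ(B_J) = 1 − λ(A)/2 = cos(kπ/17); k=1 gives ρ_J = 0.9830.
√(1−ρ_J²) = |sin(π/17)| = 0.18375
ω* = 2/(1+0.18375) = 1.6895
ρ(B_{ω*}) = ω*−1 = 0.6895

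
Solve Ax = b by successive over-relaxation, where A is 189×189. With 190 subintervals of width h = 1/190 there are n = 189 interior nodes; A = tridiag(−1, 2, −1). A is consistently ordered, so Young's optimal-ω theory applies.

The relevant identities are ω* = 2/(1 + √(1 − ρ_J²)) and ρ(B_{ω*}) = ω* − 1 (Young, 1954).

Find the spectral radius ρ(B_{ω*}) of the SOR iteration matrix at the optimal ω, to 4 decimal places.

ρ_SOR = 0.9675

½·tridiag(1,0,1) at n=189: λ_k = cos(kπ/190); max |λ| at k=1 ⇒ ρ_J = cos(π/190) ≈ 0.9999.
√(1−ρ_J²) = |sin(π/190)| = 0.01653
ω* = 2/(1+0.01653) = 1.9675
ρ_SOR = ω* − 1 ≈ 0.9675.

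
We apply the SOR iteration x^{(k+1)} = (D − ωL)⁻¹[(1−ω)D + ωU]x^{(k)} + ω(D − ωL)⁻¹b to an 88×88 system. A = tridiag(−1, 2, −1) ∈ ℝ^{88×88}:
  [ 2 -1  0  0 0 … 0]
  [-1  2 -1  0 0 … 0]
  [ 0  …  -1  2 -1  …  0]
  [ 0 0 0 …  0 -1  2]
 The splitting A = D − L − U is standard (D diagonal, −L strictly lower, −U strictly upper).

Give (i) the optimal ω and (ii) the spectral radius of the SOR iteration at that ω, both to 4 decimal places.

B_J for the 88×88 system has eigenvalues cos(kπ/89); ρ_J = cos(π/89) = 0.9994.
√(1 − cos²(π/89)) = sin(π/89) ≈ 0.03529.
ω* = 2 / (1 + 0.03529) = 2 / 1.03529 ≈ 1.9318.
[ρ_SOR] ω* − 1 = 0.9318.

ω* = 1.9318, ρ_SOR = 0.9318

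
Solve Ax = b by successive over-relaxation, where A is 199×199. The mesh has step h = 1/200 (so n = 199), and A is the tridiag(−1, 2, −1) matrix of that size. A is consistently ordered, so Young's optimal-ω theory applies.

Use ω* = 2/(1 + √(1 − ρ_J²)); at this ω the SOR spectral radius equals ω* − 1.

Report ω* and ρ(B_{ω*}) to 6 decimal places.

ω* = 1.969071, ρ_SOR = 0.969071

spectrum of D⁻¹(L+U) = {cos(kπ/200) : 1≤k≤199}; ρ_J = cos(π/200) = 0.999877.
root = sin(π/200) = 0.0157073  (since 1−cos² = sin²).
ω* = 2/(1 + 0.0157073) = 2/1.0157073 = 1.969071.
ρ_SOR = ω* − 1 = 1.969071 − 1 = 0.969071.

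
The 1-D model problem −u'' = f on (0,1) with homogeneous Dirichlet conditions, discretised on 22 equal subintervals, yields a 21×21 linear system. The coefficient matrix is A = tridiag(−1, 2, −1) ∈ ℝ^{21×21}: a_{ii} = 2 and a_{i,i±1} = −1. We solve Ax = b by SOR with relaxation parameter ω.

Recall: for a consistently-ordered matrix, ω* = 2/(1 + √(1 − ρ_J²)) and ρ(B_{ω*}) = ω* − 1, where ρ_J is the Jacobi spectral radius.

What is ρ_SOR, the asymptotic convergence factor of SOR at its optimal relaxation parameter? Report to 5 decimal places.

ρ_J = max_k |cos(kπ/22)| = cos(π/22) = 0.98982
√(1−ρ_J²) simplifies to sin(π/22) = 0.142315.
Young: ω* = 2/(1+√(1−ρ_J²)) = 2/(1+0.142315) = 2/1.142315 = 1.75083.
ρ_SOR = ω* − 1 = 1.75083 − 1 = 0.75083.

ρ_SOR = 0.75083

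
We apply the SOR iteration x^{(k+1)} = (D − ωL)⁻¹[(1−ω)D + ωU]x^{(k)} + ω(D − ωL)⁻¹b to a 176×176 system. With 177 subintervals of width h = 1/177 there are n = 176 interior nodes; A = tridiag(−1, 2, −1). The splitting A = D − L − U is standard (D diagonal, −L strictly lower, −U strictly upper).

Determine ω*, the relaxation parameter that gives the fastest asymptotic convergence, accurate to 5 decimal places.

ω* = 1.96512

n=176: λ(B_J) = 1 − λ(A)/2 = cos(kπ/177); k=1 gives ρ_J = 0.99984.
√(1−ρ_J²) = |sin(π/177)| = 0.017748
ω* = 2/(1 + 0.017748) = 2/1.017748 = 1.96512.
ρ_SOR = ω* − 1 ≈ 0.96512.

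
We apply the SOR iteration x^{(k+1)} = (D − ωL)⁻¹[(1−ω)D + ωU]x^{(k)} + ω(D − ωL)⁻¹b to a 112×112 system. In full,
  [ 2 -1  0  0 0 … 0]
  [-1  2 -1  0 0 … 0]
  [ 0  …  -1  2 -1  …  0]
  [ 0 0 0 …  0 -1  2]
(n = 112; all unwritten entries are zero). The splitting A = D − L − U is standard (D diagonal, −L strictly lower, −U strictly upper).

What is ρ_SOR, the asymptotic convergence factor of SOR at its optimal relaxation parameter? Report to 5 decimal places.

ρ_SOR = 0.94591

With n=112, ρ(Jacobi) = cos(π/113) = 0.99961.
root = sin(π/113) = 0.027798  (since 1−cos² = sin²).
[ω*] 2 ÷ (1 + 0.027798) = 2 ÷ 1.027798 = 1.94591.
At ω = 1.94591 every |λ(B_ω)| = ω−1, so ρ_SOR = 0.94591.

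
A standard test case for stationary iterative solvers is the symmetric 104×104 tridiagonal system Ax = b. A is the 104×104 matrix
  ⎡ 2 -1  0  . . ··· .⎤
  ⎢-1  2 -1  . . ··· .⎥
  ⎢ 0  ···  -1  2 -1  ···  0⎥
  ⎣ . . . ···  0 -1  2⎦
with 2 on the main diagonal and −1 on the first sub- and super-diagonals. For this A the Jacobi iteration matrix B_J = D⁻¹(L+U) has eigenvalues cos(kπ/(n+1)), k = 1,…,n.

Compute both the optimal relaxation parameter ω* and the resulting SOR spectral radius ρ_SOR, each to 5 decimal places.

[ρ_J] n=104: ρ(B_J) = cos(π/(n+1)) = cos(π/105) = 0.99955.
√(1−ρ_J²) simplifies to sin(π/105) = 0.029915.
Then 2/(1+√(1−ρ_J²)) = 2/(1+0.029915); ω* = 2/1.029915 = 1.94191.
At ω = 1.94191 every |λ(B_ω)| = ω−1, so ρ_SOR = 0.94191.

ω* = 1.94191, ρ_SOR = 0.94191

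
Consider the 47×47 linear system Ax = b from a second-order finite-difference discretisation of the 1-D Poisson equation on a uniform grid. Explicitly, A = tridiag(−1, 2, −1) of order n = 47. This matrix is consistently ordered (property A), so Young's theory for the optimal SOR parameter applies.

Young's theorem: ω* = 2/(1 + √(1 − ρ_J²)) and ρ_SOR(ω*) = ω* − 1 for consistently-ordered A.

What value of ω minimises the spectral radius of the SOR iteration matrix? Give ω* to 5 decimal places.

ω* = 1.87722

B_J for the 47×47 system has eigenvalues cos(kπ/48); ρ_J = cos(π/48) = 0.99786.
1 − cos²(π/48) = sin²(π/48) ⇒ √(1−ρ_J²) = sin(π/48) = 0.065403.
Young: ω* = 2/(1+√(1−ρ_J²)) = 2/(1+0.065403) = 2/1.065403 = 1.87722.
[ρ_SOR] ω* − 1 = 0.87722.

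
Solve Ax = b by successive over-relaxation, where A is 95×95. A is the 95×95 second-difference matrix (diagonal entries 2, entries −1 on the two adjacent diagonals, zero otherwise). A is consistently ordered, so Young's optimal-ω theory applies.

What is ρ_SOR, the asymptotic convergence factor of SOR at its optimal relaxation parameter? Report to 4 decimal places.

spectrum of D⁻¹(L+U) = {cos(kπ/96) : 1≤k≤95}; ρ_J = cos(π/96) = 0.9995.
√(1−ρ_J²) simplifies to sin(π/96) = 0.03272.
So ω* = 2/1.03272 = 1.9366 (Young).
At ω = 1.9366 every |λ(B_ω)| = ω−1, so ρ_SOR = 0.9366.

ρ_SOR = 0.9366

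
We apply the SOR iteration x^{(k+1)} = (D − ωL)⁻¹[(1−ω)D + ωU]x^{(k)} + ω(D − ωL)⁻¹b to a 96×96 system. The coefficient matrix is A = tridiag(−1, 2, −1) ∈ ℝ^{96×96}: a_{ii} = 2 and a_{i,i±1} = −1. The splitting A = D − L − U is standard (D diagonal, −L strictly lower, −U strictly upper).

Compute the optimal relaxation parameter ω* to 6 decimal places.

spectrum of D⁻¹(L+U) = {cos(kπ/97) : 1≤k≤96}; ρ_J = cos(π/97) = 0.999476.
1 − cos²(π/97) = sin²(π/97) ⇒ √(1−ρ_J²) = sin(π/97) = 0.0323819.
So ω* = 2/1.0323819 = 1.937268 (Young).
[ρ_SOR] ω* − 1 = 0.937268.

ω* = 1.937268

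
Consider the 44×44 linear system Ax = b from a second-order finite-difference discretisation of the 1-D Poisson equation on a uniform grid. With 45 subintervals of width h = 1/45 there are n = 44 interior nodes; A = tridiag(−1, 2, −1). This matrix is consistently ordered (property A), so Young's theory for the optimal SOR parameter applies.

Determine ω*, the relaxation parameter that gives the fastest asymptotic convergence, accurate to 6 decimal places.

ω* = 1.869584

ρ_J = max_k |cos(kπ/45)| = cos(π/45) = 0.997564
1 − cos²(π/45) = sin²(π/45) ⇒ √(1−ρ_J²) = sin(π/45) = 0.0697565.
[ω*] 2 ÷ (1 + 0.0697565) = 2 ÷ 1.0697565 = 1.869584.
At ω = 1.869584 every |λ(B_ω)| = ω−1, so ρ_SOR = 0.869584.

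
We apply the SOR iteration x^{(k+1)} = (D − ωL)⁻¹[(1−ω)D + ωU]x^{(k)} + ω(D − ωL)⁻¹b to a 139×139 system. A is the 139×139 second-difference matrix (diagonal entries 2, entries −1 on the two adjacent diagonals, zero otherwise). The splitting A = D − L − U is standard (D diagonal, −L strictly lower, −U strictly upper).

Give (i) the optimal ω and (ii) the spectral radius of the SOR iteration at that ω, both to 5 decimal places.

ω* = 1.95611, ρ_SOR = 0.95611

spectrum of D⁻¹(L+U) = {cos(kπ/140) : 1≤k≤139}; ρ_J = cos(π/140) = 0.99975.
√(1−ρ_J²) = |sin(π/140)| = 0.022438
So ω* = 2/1.022438 = 1.95611 (Young).
[ρ_SOR] ω* − 1 = 0.95611.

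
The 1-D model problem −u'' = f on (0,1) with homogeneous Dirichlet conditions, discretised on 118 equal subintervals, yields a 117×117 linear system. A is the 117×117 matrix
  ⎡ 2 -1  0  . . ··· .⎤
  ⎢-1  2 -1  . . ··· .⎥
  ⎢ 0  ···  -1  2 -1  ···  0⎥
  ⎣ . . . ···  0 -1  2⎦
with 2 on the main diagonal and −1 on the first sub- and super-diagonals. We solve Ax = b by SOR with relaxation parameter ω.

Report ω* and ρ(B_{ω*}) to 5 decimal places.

B_J for the 117×117 system has eigenvalues cos(kπ/118); ρ_J = cos(π/118) = 0.99965.
√(1−ρ_J²) = |sin(π/118)| = 0.026621
ω* = 2 / (1 + 0.026621) = 2 / 1.026621 ≈ 1.94814.
[ρ_SOR] ω* − 1 = 0.94814.

ω* = 1.94814, ρ_SOR = 0.94814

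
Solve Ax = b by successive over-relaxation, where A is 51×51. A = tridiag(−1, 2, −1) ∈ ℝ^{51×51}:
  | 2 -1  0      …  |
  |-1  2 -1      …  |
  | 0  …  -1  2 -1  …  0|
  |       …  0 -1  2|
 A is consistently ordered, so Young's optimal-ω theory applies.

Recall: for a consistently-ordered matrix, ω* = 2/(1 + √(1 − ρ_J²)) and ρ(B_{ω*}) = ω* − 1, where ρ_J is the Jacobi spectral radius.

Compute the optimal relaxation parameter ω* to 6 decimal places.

ω* = 1.886119

n=51: λ(B_J) = 1 − λ(A)/2 = cos(kπ/52); k=1 gives ρ_J = 0.998176.
√(1−ρ_J²) = |sin(π/52)| = 0.0603785
Young: ω* = 2/(1+√(1−ρ_J²)) = 2/(1+0.0603785) = 2/1.0603785 = 1.886119.
[ρ_SOR] ω* − 1 = 0.886119.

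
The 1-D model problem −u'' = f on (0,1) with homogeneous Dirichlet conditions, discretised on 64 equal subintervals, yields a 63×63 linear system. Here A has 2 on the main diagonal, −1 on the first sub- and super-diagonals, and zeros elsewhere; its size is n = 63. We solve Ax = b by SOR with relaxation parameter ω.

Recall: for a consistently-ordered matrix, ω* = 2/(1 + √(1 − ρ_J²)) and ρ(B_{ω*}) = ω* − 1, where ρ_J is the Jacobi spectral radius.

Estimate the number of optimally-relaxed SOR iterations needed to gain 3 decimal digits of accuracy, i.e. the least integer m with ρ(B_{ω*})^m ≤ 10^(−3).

m = 71

[ρ_J] n=63: ρ(B_J) = cos(π/(n+1)) = cos(π/64) = 0.9987955.
√(1−ρ_J²) = |sin(π/64)| = 0.0490677
ω* = 2 / (1 + 0.0490677) = 2 / 1.0490677 ≈ 1.9064547.
ρ_SOR = ω* − 1 ≈ 0.9064547.
(0.9064547)^m ≤ 10^{−3}  ⇒  m·ln(0.9064547) ≤ −3·ln10  ⇒  m ≥ 70.334  ⇒  m = 71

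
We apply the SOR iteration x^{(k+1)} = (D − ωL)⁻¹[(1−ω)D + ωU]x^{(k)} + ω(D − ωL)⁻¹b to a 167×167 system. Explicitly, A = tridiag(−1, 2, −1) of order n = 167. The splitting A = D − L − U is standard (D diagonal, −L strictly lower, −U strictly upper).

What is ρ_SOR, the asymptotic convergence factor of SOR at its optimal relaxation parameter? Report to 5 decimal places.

ρ_SOR = 0.96329

B_J for the 167×167 system has eigenvalues cos(kπ/168); ρ_J = cos(π/168) = 0.99983.
√(1−ρ_J²) = |sin(π/168)| = 0.018699
ω* = 2 / (1 + 0.018699) = 2 / 1.018699 ≈ 1.96329.
[ρ_SOR] ω* − 1 = 0.96329.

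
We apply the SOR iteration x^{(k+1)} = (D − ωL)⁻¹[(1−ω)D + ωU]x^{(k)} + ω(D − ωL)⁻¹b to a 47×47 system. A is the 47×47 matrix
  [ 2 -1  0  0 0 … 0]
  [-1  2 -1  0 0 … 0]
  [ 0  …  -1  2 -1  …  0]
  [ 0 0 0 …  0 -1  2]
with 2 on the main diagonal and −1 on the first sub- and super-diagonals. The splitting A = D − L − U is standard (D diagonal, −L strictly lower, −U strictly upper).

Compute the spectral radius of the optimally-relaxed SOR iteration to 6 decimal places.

ρ_SOR = 0.877224

ρ_J = max_k |cos(kπ/48)| = cos(π/48) = 0.997859
root = sin(π/48) = 0.0654031  (since 1−cos² = sin²).
[ω*] 2 ÷ (1 + 0.0654031) = 2 ÷ 1.0654031 = 1.877224.
and ρ(B_{ω*}) = 1.877224 − 1 = 0.877224.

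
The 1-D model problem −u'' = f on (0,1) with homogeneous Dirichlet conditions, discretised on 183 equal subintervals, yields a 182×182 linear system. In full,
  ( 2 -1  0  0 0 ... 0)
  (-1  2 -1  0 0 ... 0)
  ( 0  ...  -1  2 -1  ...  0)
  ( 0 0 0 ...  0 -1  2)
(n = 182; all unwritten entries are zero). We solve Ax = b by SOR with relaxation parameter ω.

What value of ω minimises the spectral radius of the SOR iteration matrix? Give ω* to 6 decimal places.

ρ_J = max_k |cos(kπ/183)| = cos(π/183) = 0.999853
1 − cos²(π/183) = sin²(π/183) ⇒ √(1−ρ_J²) = sin(π/183) = 0.0171663.
ω* = 2/(1 + 0.0171663) = 2/1.0171663 = 1.966247.
ρ_SOR = ω* − 1 = 1.966247 − 1 = 0.966247.

ω* = 1.966247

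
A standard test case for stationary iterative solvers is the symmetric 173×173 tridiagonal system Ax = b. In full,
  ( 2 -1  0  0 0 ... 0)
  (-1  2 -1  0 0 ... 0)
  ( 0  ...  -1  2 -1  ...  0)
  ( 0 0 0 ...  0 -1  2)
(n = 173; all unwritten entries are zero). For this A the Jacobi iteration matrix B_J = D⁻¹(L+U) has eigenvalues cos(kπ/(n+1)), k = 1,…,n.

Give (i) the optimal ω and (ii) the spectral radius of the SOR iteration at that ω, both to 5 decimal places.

n=173: λ(B_J) = 1 − λ(A)/2 = cos(kπ/174); k=1 gives ρ_J = 0.99984.
1 − cos²(π/174) = sin²(π/174) ⇒ √(1−ρ_J²) = sin(π/174) = 0.018054.
ω* = 2/(1 + 0.018054) = 2/1.018054 = 1.96453.
and ρ(B_{ω*}) = 1.96453 − 1 = 0.96453.

ω* = 1.96453, ρ_SOR = 0.96453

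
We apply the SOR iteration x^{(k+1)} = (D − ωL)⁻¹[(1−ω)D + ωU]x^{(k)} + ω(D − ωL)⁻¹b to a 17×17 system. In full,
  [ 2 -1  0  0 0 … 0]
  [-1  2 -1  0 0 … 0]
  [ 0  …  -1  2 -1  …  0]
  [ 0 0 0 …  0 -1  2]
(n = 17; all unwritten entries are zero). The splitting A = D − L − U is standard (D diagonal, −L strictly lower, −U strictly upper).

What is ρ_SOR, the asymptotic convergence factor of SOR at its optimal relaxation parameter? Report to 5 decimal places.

ρ_SOR = 0.70409

n=17: λ(B_J) = 1 − λ(A)/2 = cos(kπ/18); k=1 gives ρ_J = 0.98481.
1 − cos²(π/18) = sin²(π/18) ⇒ √(1−ρ_J²) = sin(π/18) = 0.173648.
Then 2/(1+√(1−ρ_J²)) = 2/(1+0.173648); ω* = 2/1.173648 = 1.70409.
[ρ_SOR] ω* − 1 = 0.70409.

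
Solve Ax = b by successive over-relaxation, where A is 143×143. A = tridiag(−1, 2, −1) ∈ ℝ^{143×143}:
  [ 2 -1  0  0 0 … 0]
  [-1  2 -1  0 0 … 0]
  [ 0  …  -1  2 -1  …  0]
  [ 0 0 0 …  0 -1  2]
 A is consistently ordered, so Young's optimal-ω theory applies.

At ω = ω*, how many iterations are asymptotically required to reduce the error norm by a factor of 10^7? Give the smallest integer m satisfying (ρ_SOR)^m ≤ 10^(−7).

½·tridiag(1,0,1) at n=143: λ_k = cos(kπ/144); max |λ| at k=1 ⇒ ρ_J = cos(π/144) ≈ 0.9997620.
√(1−ρ_J²) simplifies to sin(π/144) = 0.0218149.
Young: ω* = 2/(1+√(1−ρ_J²)) = 2/(1+0.0218149) = 2/1.0218149 = 1.9573017.
[ρ_SOR] ω* − 1 = 0.9573017.
Need (0.9573017)^m ≤ 10^(−7): m ≥ 7·ln10/|ln 0.9573017| = 16.1181/0.0436367 = 369.370 ⇒ m = 370.

m = 370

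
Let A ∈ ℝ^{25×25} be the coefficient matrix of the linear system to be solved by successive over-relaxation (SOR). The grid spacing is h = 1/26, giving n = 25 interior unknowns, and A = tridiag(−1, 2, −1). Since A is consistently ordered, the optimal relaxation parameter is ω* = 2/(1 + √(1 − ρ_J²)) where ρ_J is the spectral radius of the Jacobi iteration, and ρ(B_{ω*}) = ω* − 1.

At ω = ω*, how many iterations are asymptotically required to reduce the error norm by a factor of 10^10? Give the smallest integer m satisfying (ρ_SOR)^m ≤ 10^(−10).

B_J for the 25×25 system has eigenvalues cos(kπ/26); ρ_J = cos(π/26) = 0.9927089.
√(1−ρ_J²) simplifies to sin(π/26) = 0.1205367.
Then 2/(1+√(1−ρ_J²)) = 2/(1+0.1205367); ω* = 2/1.1205367 = 1.7848590.
ρ(B_{ω*}) = ω*−1 = 0.7848590
m ≥ 10·ln10 / (−ln 0.7848590) = 95.050; smallest integer m = 96.

m = 96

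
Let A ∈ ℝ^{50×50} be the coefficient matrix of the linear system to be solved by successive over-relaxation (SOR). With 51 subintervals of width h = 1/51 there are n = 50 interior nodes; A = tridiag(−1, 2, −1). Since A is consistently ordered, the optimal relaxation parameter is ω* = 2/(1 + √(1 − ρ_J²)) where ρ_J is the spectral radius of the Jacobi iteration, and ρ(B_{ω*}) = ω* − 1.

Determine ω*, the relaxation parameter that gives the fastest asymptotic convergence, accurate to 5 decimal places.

ω* = 1.88402

n=50: λ(B_J) = 1 − λ(A)/2 = cos(kπ/51); k=1 gives ρ_J = 0.99810.
√(1 − cos²(π/51)) = sin(π/51) ≈ 0.061561.
ω* = 2/(1+0.061561) = 1.88402
and ρ(B_{ω*}) = 1.88402 − 1 = 0.88402.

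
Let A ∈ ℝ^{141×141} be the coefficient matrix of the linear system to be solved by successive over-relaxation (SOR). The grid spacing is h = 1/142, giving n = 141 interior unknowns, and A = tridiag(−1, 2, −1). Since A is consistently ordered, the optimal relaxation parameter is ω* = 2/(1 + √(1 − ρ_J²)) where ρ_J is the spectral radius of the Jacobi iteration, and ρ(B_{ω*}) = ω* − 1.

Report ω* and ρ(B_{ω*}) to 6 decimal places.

ω* = 1.956713, ρ_SOR = 0.956713

B_J for the 141×141 system has eigenvalues cos(kπ/142); ρ_J = cos(π/142) = 0.999755.
1 − cos²(π/142) = sin²(π/142) ⇒ √(1−ρ_J²) = sin(π/142) = 0.0221221.
ω* = 2/(1+0.0221221) = 1.956713
At ω = 1.956713 every |λ(B_ω)| = ω−1, so ρ_SOR = 0.956713.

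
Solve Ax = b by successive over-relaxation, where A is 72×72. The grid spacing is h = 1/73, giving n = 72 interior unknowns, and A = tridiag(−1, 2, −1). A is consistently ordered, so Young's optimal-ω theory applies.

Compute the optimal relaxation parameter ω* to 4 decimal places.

ω* = 1.9175

spectrum of D⁻¹(L+U) = {cos(kπ/73) : 1≤k≤72}; ρ_J = cos(π/73) = 0.9991.
√(1−ρ_J²) simplifies to sin(π/73) = 0.04302.
ω* = 2/(1+0.04302) = 1.9175
Hence ρ(B_{ω*}) = 1.9175 − 1 = 0.9175.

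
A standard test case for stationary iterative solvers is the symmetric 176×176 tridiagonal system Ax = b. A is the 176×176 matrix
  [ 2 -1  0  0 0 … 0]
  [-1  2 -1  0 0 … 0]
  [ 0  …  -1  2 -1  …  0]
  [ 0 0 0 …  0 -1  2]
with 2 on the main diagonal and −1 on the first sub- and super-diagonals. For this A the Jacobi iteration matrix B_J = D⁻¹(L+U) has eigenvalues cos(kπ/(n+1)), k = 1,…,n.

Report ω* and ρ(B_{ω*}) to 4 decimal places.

ω* = 1.9651, ρ_SOR = 0.9651

[ρ_J] n=176: ρ(B_J) = cos(π/(n+1)) = cos(π/177) = 0.9998.
√(1−ρ_J²) simplifies to sin(π/177) = 0.01775.
Then 2/(1+√(1−ρ_J²)) = 2/(1+0.01775); ω* = 2/1.01775 = 1.9651.
ρ_SOR = ω* − 1 = 1.9651 − 1 = 0.9651.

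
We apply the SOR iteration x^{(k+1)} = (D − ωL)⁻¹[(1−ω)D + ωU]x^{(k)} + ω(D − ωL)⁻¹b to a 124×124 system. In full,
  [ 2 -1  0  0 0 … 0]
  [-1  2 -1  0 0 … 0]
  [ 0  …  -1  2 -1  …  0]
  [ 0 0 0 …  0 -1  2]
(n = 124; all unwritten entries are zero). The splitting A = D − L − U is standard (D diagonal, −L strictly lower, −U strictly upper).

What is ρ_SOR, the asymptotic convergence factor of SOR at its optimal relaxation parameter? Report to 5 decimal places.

ρ_SOR = 0.95097

[ρ_J] n=124: ρ(B_J) = cos(π/(n+1)) = cos(π/125) = 0.99968.
√(1 − cos²(π/125)) = sin(π/125) ≈ 0.025130.
[ω*] 2 ÷ (1 + 0.025130) = 2 ÷ 1.025130 = 1.95097.
and ρ(B_{ω*}) = 1.95097 − 1 = 0.95097.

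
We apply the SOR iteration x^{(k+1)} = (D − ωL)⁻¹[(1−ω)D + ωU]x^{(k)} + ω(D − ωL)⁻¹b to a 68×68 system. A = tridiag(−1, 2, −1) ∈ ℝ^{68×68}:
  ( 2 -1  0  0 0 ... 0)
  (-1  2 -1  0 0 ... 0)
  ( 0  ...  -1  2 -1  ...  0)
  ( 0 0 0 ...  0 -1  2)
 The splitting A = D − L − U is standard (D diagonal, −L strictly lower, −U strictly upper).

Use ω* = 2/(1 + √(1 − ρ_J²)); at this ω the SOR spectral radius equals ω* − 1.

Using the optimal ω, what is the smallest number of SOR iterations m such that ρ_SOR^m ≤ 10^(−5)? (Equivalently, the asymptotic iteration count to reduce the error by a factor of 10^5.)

[ρ_J] n=68: ρ(B_J) = cos(π/(n+1)) = cos(π/69) = 0.9989637.
root = sin(π/69) = 0.0455146  (since 1−cos² = sin²).
ω* = 2 / (1 + 0.0455146) = 2 / 1.0455146 ≈ 1.9129336.
Hence ρ(B_{ω*}) = 1.9129336 − 1 = 0.9129336.
m ≥ 5·ln10 / (−ln 0.9129336) = 126.387; smallest integer m = 127.

m = 127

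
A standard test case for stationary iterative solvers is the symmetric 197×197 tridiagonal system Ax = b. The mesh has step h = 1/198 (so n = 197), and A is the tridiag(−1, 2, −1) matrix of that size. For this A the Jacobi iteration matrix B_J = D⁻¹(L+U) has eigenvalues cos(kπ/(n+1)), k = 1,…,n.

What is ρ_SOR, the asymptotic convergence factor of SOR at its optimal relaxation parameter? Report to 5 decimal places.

spectrum of D⁻¹(L+U) = {cos(kπ/198) : 1≤k≤197}; ρ_J = cos(π/198) = 0.99987.
1 − cos²(π/198) = sin²(π/198) ⇒ √(1−ρ_J²) = sin(π/198) = 0.015866.
ω* = 2/(1 + 0.015866) = 2/1.015866 = 1.96876.
Hence ρ(B_{ω*}) = 1.96876 − 1 = 0.96876.

ρ_SOR = 0.96876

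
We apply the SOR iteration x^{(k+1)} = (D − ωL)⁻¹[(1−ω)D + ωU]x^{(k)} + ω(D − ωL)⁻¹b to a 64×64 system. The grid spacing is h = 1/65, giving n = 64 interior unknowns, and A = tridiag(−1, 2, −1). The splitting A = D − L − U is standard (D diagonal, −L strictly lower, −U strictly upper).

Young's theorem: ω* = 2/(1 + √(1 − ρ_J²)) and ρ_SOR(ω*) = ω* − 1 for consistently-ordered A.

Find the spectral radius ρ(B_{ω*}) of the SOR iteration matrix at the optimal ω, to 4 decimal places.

ρ_SOR = 0.9078

With n=64, ρ(Jacobi) = cos(π/65) = 0.9988.
root = sin(π/65) = 0.04831  (since 1−cos² = sin²).
ω* = 2/(1 + 0.04831) = 2/1.04831 = 1.9078.
At ω = 1.9078 every |λ(B_ω)| = ω−1, so ρ_SOR = 0.9078.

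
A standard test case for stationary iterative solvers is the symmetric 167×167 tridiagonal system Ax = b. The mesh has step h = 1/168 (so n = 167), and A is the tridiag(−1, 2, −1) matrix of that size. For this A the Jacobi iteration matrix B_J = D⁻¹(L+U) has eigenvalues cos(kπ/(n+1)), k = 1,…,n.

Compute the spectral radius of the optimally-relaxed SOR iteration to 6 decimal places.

½·tridiag(1,0,1) at n=167: λ_k = cos(kπ/168); max |λ| at k=1 ⇒ ρ_J = cos(π/168) ≈ 0.999825.
1 − cos²(π/168) = sin²(π/168) ⇒ √(1−ρ_J²) = sin(π/168) = 0.0186989.
Young: ω* = 2/(1+√(1−ρ_J²)) = 2/(1+0.0186989) = 2/1.0186989 = 1.963289.
Hence ρ(B_{ω*}) = 1.963289 − 1 = 0.963289.

ρ_SOR = 0.963289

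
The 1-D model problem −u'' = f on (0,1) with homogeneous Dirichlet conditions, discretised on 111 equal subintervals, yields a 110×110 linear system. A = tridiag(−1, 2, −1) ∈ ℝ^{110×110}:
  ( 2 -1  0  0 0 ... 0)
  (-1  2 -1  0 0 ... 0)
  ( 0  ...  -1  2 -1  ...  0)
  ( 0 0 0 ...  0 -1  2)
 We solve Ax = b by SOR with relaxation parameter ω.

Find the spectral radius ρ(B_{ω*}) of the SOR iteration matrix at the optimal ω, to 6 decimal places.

ρ_SOR = 0.944960

n=110: λ(B_J) = 1 − λ(A)/2 = cos(kπ/111); k=1 gives ρ_J = 0.999600.
root = sin(π/111) = 0.0282989  (since 1−cos² = sin²).
Young: ω* = 2/(1+√(1−ρ_J²)) = 2/(1+0.0282989) = 2/1.0282989 = 1.944960.
[ρ_SOR] ω* − 1 = 0.944960.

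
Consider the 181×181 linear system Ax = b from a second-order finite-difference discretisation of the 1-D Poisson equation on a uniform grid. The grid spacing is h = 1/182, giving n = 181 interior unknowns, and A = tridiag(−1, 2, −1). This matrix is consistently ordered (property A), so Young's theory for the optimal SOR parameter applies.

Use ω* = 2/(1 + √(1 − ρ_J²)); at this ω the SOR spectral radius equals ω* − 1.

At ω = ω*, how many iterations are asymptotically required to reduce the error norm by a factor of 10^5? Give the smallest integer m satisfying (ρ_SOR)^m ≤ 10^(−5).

m = 334

B_J for the 181×181 system has eigenvalues cos(kπ/182); ρ_J = cos(π/182) = 0.9998510.
√(1−ρ_J²) simplifies to sin(π/182) = 0.0172606.
[ω*] 2 ÷ (1 + 0.0172606) = 2 ÷ 1.0172606 = 1.9660645.
[ρ_SOR] ω* − 1 = 0.9660645.
Need (0.9660645)^m ≤ 10^(−5): m ≥ 5·ln10/|ln 0.9660645| = 11.5129/0.0345247 = 333.469 ⇒ m = 334.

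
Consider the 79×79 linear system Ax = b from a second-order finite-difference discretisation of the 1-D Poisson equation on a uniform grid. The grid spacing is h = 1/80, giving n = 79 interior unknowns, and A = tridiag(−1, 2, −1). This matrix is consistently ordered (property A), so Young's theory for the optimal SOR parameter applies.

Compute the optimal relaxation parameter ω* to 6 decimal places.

ω* = 1.924447

spectrum of D⁻¹(L+U) = {cos(kπ/80) : 1≤k≤79}; ρ_J = cos(π/80) = 0.999229.
√(1−ρ_J²) simplifies to sin(π/80) = 0.0392598.
Young: ω* = 2/(1+√(1−ρ_J²)) = 2/(1+0.0392598) = 2/1.0392598 = 1.924447.
ρ(B_{ω*}) = ω*−1 = 0.924447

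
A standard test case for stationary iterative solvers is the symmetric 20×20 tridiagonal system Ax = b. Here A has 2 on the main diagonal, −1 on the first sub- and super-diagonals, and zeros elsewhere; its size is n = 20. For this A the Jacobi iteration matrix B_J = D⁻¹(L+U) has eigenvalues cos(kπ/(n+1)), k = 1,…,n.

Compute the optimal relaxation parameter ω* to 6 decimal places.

ρ_J = max_k |cos(kπ/21)| = cos(π/21) = 0.988831
1 − cos²(π/21) = sin²(π/21) ⇒ √(1−ρ_J²) = sin(π/21) = 0.1490423.
Young: ω* = 2/(1+√(1−ρ_J²)) = 2/(1+0.1490423) = 2/1.1490423 = 1.740580.
[ρ_SOR] ω* − 1 = 0.740580.

ω* = 1.740580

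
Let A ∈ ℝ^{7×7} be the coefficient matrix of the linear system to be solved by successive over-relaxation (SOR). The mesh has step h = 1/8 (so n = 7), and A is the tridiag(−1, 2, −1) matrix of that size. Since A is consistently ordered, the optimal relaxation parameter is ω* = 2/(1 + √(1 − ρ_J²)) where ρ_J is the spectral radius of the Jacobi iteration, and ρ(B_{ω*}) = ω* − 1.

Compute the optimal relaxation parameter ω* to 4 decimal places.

ω* = 1.4465

ρ_J = max_k |cos(kπ/8)| = cos(π/8) = 0.9239
√(1 − cos²(π/8)) = sin(π/8) ≈ 0.38268.
So ω* = 2/1.38268 = 1.4465 (Young).
Hence ρ(B_{ω*}) = 1.4465 − 1 = 0.4465.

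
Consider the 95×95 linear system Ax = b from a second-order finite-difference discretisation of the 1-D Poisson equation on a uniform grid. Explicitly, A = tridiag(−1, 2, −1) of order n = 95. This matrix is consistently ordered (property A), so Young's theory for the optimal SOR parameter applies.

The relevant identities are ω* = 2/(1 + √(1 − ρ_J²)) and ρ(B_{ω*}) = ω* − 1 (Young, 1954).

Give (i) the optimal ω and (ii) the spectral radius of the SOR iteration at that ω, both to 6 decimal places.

ω* = 1.936635, ρ_SOR = 0.936635

spectrum of D⁻¹(L+U) = {cos(kπ/96) : 1≤k≤95}; ρ_J = cos(π/96) = 0.999465.
√(1−ρ_J²) = |sin(π/96)| = 0.0327191
ω* = 2/(1 + 0.0327191) = 2/1.0327191 = 1.936635.
and ρ(B_{ω*}) = 1.936635 − 1 = 0.936635.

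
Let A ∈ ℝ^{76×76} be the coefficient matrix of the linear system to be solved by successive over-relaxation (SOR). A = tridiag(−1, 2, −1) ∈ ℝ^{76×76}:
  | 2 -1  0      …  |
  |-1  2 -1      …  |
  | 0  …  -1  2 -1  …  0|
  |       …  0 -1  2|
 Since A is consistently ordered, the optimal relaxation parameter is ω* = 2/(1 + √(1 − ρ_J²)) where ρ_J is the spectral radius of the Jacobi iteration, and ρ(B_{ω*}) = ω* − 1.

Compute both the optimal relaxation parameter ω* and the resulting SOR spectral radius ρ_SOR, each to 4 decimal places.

[ρ_J] n=76: ρ(B_J) = cos(π/(n+1)) = cos(π/77) = 0.9992.
√(1−ρ_J²) = |sin(π/77)| = 0.04079
ω* = 2/(1 + 0.04079) = 2/1.04079 = 1.9216.
ρ_SOR = ω* − 1 = 1.9216 − 1 = 0.9216.

ω* = 1.9216, ρ_SOR = 0.9216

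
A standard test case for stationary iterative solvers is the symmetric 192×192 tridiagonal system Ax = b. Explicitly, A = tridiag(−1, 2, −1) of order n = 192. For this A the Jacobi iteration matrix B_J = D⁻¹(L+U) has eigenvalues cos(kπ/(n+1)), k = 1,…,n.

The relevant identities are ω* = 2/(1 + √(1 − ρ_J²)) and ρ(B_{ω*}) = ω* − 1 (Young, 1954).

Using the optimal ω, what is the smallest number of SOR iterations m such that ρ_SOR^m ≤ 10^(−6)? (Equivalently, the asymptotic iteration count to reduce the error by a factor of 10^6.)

spectrum of D⁻¹(L+U) = {cos(kπ/193) : 1≤k≤192}; ρ_J = cos(π/193) = 0.9998675.
√(1−ρ_J²) simplifies to sin(π/193) = 0.0162770.
Young: ω* = 2/(1+√(1−ρ_J²)) = 2/(1+0.0162770) = 2/1.0162770 = 1.9679674.
ρ(B_{ω*}) = ω*−1 = 0.9679674
(0.9679674)^m ≤ 10^{−6}  ⇒  m·ln(0.9679674) ≤ −6·ln10  ⇒  m ≥ 424.349  ⇒  m = 425

m = 425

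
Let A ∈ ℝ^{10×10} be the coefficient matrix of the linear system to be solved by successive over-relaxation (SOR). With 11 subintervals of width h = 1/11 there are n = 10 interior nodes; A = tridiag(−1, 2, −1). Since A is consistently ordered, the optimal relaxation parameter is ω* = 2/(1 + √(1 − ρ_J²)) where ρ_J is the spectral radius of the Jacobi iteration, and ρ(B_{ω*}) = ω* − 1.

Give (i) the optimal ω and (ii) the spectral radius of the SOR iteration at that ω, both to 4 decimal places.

ω* = 1.5604, ρ_SOR = 0.5604

spectrum of D⁻¹(L+U) = {cos(kπ/11) : 1≤k≤10}; ρ_J = cos(π/11) = 0.9595.
1 − cos²(π/11) = sin²(π/11) ⇒ √(1−ρ_J²) = sin(π/11) = 0.28173.
ω* = 2 / (1 + 0.28173) = 2 / 1.28173 ≈ 1.5604.
ρ_SOR = ω* − 1 = 1.5604 − 1 = 0.5604.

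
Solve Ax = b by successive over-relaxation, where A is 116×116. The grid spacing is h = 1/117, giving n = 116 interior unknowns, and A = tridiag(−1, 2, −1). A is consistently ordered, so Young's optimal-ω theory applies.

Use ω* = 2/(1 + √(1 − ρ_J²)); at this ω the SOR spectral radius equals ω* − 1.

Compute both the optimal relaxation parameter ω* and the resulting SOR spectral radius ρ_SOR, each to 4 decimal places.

ω* = 1.9477, ρ_SOR = 0.9477

½·tridiag(1,0,1) at n=116: λ_k = cos(kπ/117); max |λ| at k=1 ⇒ ρ_J = cos(π/117) ≈ 0.9996.
1 − cos²(π/117) = sin²(π/117) ⇒ √(1−ρ_J²) = sin(π/117) = 0.02685.
ω* = 2/(1 + 0.02685) = 2/1.02685 = 1.9477.
and ρ(B_{ω*}) = 1.9477 − 1 = 0.9477.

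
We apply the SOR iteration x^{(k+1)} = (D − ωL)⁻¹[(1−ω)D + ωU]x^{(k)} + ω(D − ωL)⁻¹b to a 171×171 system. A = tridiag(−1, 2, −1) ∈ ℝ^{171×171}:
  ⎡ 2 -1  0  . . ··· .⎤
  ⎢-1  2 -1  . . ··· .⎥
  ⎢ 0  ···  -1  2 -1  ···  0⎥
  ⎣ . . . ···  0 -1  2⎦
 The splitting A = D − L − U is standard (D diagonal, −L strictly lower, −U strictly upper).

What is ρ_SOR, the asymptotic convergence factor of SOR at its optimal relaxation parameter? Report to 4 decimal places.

ρ_SOR = 0.9641

[ρ_J] n=171: ρ(B_J) = cos(π/(n+1)) = cos(π/172) = 0.9998.
root = sin(π/172) = 0.01826  (since 1−cos² = sin²).
[ω*] 2 ÷ (1 + 0.01826) = 2 ÷ 1.01826 = 1.9641.
ρ(B_{ω*}) = ω*−1 = 0.9641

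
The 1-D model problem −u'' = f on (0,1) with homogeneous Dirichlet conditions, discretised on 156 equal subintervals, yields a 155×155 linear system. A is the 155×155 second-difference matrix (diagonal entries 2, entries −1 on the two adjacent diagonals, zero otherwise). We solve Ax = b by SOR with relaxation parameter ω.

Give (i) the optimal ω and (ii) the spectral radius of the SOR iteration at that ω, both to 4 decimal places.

ω* = 1.9605, ρ_SOR = 0.9605

B_J for the 155×155 system has eigenvalues cos(kπ/156); ρ_J = cos(π/156) = 0.9998.
√(1−ρ_J²) = |sin(π/156)| = 0.02014
Young: ω* = 2/(1+√(1−ρ_J²)) = 2/(1+0.02014) = 2/1.02014 = 1.9605.
Hence ρ(B_{ω*}) = 1.9605 − 1 = 0.9605.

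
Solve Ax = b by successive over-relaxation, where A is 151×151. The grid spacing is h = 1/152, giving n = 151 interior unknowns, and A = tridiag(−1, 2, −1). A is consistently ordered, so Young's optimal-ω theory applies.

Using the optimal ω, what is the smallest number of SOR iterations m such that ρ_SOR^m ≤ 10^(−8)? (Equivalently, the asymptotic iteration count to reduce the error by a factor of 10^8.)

n=151: λ(B_J) = 1 − λ(A)/2 = cos(kπ/152); k=1 gives ρ_J = 0.9997864.
root = sin(π/152) = 0.0206669  (since 1−cos² = sin²).
[ω*] 2 ÷ (1 + 0.0206669) = 2 ÷ 1.0206669 = 1.9595031.
ρ_SOR = ω* − 1 ≈ 0.9595031.
(0.9595031)^m ≤ 10^{−8}  ⇒  m·ln(0.9595031) ≤ −8·ln10  ⇒  m ≥ 445.593  ⇒  m = 446

m = 446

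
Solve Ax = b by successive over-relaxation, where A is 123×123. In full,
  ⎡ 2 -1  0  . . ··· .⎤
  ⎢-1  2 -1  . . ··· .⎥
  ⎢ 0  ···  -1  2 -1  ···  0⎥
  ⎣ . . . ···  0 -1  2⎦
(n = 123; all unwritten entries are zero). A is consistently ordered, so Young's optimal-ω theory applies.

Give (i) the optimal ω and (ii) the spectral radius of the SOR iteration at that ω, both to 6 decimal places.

ω* = 1.950586, ρ_SOR = 0.950586

n=123: λ(B_J) = 1 − λ(A)/2 = cos(kπ/124); k=1 gives ρ_J = 0.999679.
√(1−ρ_J²) = |sin(π/124)| = 0.0253327
ω* = 2/(1+0.0253327) = 1.950586
Hence ρ(B_{ω*}) = 1.950586 − 1 = 0.950586.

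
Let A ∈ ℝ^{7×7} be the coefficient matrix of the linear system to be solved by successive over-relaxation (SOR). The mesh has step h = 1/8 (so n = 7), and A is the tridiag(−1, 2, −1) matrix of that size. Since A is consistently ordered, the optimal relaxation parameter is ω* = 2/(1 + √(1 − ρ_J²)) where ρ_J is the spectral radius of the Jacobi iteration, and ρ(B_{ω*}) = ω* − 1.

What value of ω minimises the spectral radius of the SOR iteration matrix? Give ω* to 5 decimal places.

B_J for the 7×7 system has eigenvalues cos(kπ/8); ρ_J = cos(π/8) = 0.92388.
√(1−ρ_J²) = |sin(π/8)| = 0.382683
Then 2/(1+√(1−ρ_J²)) = 2/(1+0.382683); ω* = 2/1.382683 = 1.44646.
ρ_SOR = ω* − 1 = 1.44646 − 1 = 0.44646.

ω* = 1.44646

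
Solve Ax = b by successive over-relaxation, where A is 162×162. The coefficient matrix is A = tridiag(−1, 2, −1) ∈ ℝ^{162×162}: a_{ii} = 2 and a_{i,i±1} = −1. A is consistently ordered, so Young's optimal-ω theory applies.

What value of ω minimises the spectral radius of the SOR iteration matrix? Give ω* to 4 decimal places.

n=162: λ(B_J) = 1 − λ(A)/2 = cos(kπ/163); k=1 gives ρ_J = 0.9998.
√(1−ρ_J²) = |sin(π/163)| = 0.01927
So ω* = 2/1.01927 = 1.9622 (Young).
Hence ρ(B_{ω*}) = 1.9622 − 1 = 0.9622.

ω* = 1.9622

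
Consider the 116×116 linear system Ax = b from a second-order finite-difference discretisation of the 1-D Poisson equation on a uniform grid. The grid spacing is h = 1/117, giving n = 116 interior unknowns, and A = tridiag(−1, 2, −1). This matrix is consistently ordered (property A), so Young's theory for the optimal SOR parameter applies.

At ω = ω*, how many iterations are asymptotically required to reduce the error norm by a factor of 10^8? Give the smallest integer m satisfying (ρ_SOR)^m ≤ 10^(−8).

With n=116, ρ(Jacobi) = cos(π/117) = 0.9996395.
√(1 − cos²(π/117)) = sin(π/117) ≈ 0.0268480.
ω* = 2/(1 + 0.0268480) = 2/1.0268480 = 1.9477079.
ρ_SOR = ω* − 1 ≈ 0.9477079.
(0.9477079)^m ≤ 10^{−8}  ⇒  m·ln(0.9477079) ≤ −8·ln10  ⇒  m ≥ 342.973  ⇒  m = 343

m = 343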